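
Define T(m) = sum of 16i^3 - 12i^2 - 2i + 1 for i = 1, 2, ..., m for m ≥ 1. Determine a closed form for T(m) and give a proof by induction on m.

T(m) = m(2m + 1)(2m^2 + m - 2)

We claim T(m) = m(2m + 1)(2m^2 + m - 2) for all m ≥ 1.
For the base case m = 1: T(1) = 3, and the closed form gives 3. They agree.
Suppose the result is true for m = i, so T(i) = i(4i^3 + 4i^2 - 3i - 2).
Then T(i+1) = T(i) + (16i^3 + 36i^2 + 22i + 3) = (i(4i^3 + 4i^2 - 3i - 2)) + (16i^3 + 36i^2 + 22i + 3).
Simplifying, T(i+1) = (i + 1)(2i + 3)(2i^2 + 5i + 1) = (i+1)(2(i+1) + 1)(2(i+1)^2 + (i+1) - 2),
which is the closed form with m = i+1.
By the principle of mathematical induction, the result holds for all m ≥ 1.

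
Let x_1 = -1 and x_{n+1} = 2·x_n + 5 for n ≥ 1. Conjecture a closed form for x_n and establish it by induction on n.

x_n = 2^(n + 1) - 5

Computing the first terms: x_1 = -1, x_2 = 3, x_3 = 11. This suggests x_n = 2^(n + 1) - 5.
Base step (n = 1): the formula gives -1 = -1 = x_1.
Inductive step: assume the claim holds for n = i, so x_i = 2^(i + 1) - 5.
Then x_{i+1} = 2·x_i + 5 = 2·(2^(i + 1) - 5) + 5 = 2^(i + 2) - 5 = 2^((i+1) + 1) - 5,
which is the claimed formula at n = i+1.
This completes the induction.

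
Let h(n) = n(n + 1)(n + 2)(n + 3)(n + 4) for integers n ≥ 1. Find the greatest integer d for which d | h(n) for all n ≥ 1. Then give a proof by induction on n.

Computing the first values: h(1) = 120 and h(2) = 720; gcd(120, 720) = 120, so d ≤ 120.
We prove 120 | n(n + 1)(n + 2)(n + 3)(n + 4) for all n ≥ 1 by induction on n.
When n = 1: h(1) = 120 = 120·(1), so 120 | h(1).
Inductive step: assume the claim holds for n = j, i.e. 120 | h(j). Then
h(j+1) − h(j) = (j+1)·(j+2)·(j+3)·(j+4)·(j+5) − j·(j+1)·(j+2)·(j+3)·(j+4) = (j+1)·(j+2)·(j+3)·(j+4)·[(j+5) − j] = 5·(j+1)·(j+2)·(j+3)·(j+4). The product of 4 consecutive integers is divisible by (4)! = 24, so h(j+1) − h(j) is divisible by 5·24 = 120. By the inductive hypothesis 120 | h(j), hence 120 | h(j+1).
By the principle of mathematical induction, the result holds for all n ≥ 1.
Therefore the largest such d is 120.

d = 120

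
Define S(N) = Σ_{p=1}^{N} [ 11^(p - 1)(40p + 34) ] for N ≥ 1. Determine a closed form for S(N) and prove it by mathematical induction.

We claim S(N) = 11^N(4N + 3) - 3 for all N ≥ 1.
When N = 1: S(1) = 74, and the closed form gives 74. They agree.
Inductive step: suppose the statement holds for some p ≥ 1, so S(p) = 11^p(4p + 3) - 3.
Then S(p+1) = S(p) + (11^p(40p + 74)) = (11^p(4p + 3) - 3) + (11^p(40p + 74)).
Simplifying, S(p+1) = 44·11^p·p + 77·11^p - 3 = 11^(p+1)(4(p+1) + 3) - 3,
which is the closed form with N = p+1.
By the principle of mathematical induction, the result holds for all N ≥ 1.

S(N) = 11^N(4N + 3) - 3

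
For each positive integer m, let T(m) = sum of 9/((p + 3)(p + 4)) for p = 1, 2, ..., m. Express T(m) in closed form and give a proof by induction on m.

We claim T(m) = 9m/(4(m + 4)) for all m ≥ 1.
Base case (m = 1): T(1) = 9/20, and the closed form gives 9/20. They agree.
Suppose the result is true for m = p, so T(p) = 9p/(4(p + 4)).
Then T(p+1) = T(p) + (9/((p + 4)(p + 5))) = (9p/(4(p + 4))) + (9/((p + 4)(p + 5))).
Simplifying, T(p+1) = 9(p + 1)/(4(p + 5)) = 9(p+1)/(4((p+1) + 4)),
which is the closed form with m = p+1.
This completes the induction.

T(m) = 9m/(4(m + 4))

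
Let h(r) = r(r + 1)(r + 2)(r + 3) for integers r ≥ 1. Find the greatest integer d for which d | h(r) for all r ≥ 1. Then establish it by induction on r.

d = 24

Computing the first values: h(1) = 24 and h(2) = 120; gcd(24, 120) = 24, so d ≤ 24.
We prove 24 | r(r + 1)(r + 2)(r + 3) for all r ≥ 1 by induction on r.
Base case (r = 1): h(1) = 24 = 24·(1), so 24 | h(1).
Suppose the result is true for r = p, i.e. 24 | h(p). Then
h(p+1) − h(p) = (p+1)·(p+2)·(p+3)·(p+4) − p·(p+1)·(p+2)·(p+3) = (p+1)·(p+2)·(p+3)·[(p+4) − p] = 4·(p+1)·(p+2)·(p+3). The product of 3 consecutive integers is divisible by (3)! = 6, so h(p+1) − h(p) is divisible by 4·6 = 24. By the inductive hypothesis 24 | h(p), hence 24 | h(p+1).
By the principle of mathematical induction, the result holds for all r ≥ 1.
Therefore the largest such d is 24.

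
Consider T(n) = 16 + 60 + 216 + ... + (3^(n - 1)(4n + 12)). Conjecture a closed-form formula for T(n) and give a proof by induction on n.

We claim T(n) = 3^n(2n + 5) - 5 for all n ≥ 1.
For the base case n = 1: T(1) = 16, and the closed form gives 16. They agree.
Inductive step: assume the claim holds for n = m, so T(m) = 3^m(2m + 5) - 5.
Then T(m+1) = T(m) + (4·3^m(m + 4)) = (3^m(2m + 5) - 5) + (4·3^m(m + 4)).
Simplifying, T(m+1) = 6·3^m·m + 21·3^m - 5 = 3^(m+1)(2(m+1) + 5) - 5,
which is the closed form with n = m+1.
Hence, by induction on n, the claim holds for every n ≥ 1.

T(n) = 3^n(2n + 5) - 5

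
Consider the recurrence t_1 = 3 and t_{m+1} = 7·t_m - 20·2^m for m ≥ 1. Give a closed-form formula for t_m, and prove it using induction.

Computing the first terms: t_1 = 3, t_2 = -19, t_3 = -213. This suggests t_m = 2^(m + 2) - 5·7^(m - 1).
For the base case m = 1: the formula gives 3 = 3 = t_1.
Inductive step: suppose the statement holds for some r ≥ 1, so t_r = 2^(r + 2) - 5·7^(r - 1).
Then t_{r+1} = 7·t_r - 20·2^r = 7·(2^(r + 2) - 5·7^(r - 1)) - 20·2^r = 2^(r + 3) - 5·7^r = 2^((r+1) + 2) - 5·7^((r+1) - 1),
which is the claimed formula at m = r+1.
This completes the induction.

t_m = 2^(m + 2) - 5·7^(m - 1)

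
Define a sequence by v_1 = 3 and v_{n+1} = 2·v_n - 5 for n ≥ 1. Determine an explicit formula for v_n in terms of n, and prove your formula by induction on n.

Computing the first terms: v_1 = 3, v_2 = 1, v_3 = -3. This suggests v_n = -2^n + 5.
For the base case n = 1: the formula gives 3 = 3 = v_1.
Suppose the result is true for n = m, so v_m = -2^m + 5.
Then v_{m+1} = 2·v_m - 5 = 2·(-2^m + 5) - 5 = -2^(m + 1) + 5,
which is the claimed formula at n = m+1.
Hence, by induction on n, the claim holds for every n ≥ 1.

v_n = -2^n + 5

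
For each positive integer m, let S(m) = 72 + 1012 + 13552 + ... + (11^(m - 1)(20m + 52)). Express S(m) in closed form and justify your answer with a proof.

We claim S(m) = 11^m(2m + 5) - 5 for all m ≥ 1.
For the base case m = 1: S(1) = 72, and the closed form gives 72. They agree.
Inductive step: suppose the statement holds for some i ≥ 1, so S(i) = 11^i(2i + 5) - 5.
Then S(i+1) = S(i) + (11^i(20i + 72)) = (11^i(2i + 5) - 5) + (11^i(20i + 72)).
Simplifying, S(i+1) = 22·11^i·i + 77·11^i - 5 = 11^(i+1)(2(i+1) + 5) - 5,
which is the closed form with m = i+1.
This completes the induction.

S(m) = 11^m(2m + 5) - 5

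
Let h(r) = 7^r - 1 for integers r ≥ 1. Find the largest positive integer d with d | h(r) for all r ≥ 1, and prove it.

d = 6

Computing the first values: h(1) = 6 and h(2) = 48; gcd(6, 48) = 6, so d ≤ 6.
We prove 6 | 7^r - 1 for all r ≥ 1 by induction on r.
For the base case r = 1: h(1) = 6 = 6·(1), so 6 | h(1).
Inductive step: assume the claim holds for r = p, i.e. 6 | h(p). Then
7^{p+1} − 1^{p+1} = 7·7^p − 1·1^p = 7·(7^p − 1^p) + (6)·1^p. The first term is divisible by 6 by the inductive hypothesis, and the second term (6)·1^p is divisible by 6 since 6 | 6. Hence 6 | h(p+1).
By the principle of mathematical induction, the result holds for all r ≥ 1.
Therefore the largest such d is 6.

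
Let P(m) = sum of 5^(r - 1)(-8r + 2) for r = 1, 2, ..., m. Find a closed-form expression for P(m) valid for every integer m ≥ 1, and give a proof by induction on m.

We claim P(m) = 5^m(-2m + 1) - 1 for all m ≥ 1.
Base step (m = 1): P(1) = -6, and the closed form gives -6. They agree.
Suppose the result is true for m = r, so P(r) = 5^r(-2r + 1) - 1.
Then P(r+1) = P(r) + (5^r(-8r - 6)) = (5^r(-2r + 1) - 1) + (5^r(-8r - 6)).
Simplifying, P(r+1) = -10·5^r·r - 5·5^r - 1 = 5^(r+1)(-2(r+1) + 1) - 1,
which is the closed form with m = r+1.
Hence, by induction on m, the claim holds for every m ≥ 1.

P(m) = 5^m(-2m + 1) - 1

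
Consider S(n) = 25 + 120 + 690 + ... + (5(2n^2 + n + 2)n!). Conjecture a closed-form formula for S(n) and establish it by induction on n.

S(n) = (10n + 5)(n + 1)! - 5

We claim S(n) = (10n + 5)(n + 1)! - 5 for all n ≥ 1.
Base case (n = 1): S(1) = 25, and the closed form gives 25. They agree.
Inductive step: assume the claim holds for n = i, so S(i) = (10i + 5)(i + 1)! - 5.
Then S(i+1) = S(i) + (5(2i^2 + 5i + 5)(i + 1)!) = ((10i + 5)(i + 1)! - 5) + (5(2i^2 + 5i + 5)(i + 1)!).
Simplifying, S(i+1) = (10(i+1) + 5)((i+1) + 1)! - 5,
which is the closed form with n = i+1.
By the principle of mathematical induction, the result holds for all n ≥ 1.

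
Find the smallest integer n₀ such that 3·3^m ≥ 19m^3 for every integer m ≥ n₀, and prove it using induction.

n₀ = 7

At m = 6: 2187 < 4104, so the inequality fails and n₀ ≥ 7. We prove 3·3^m ≥ 19m^3 for all m ≥ 7.
Base step (m = 7): 3·3^m = 6561 and 19m^3 = 6517, so 6561 ≥ 6517.
For the inductive step, assume it holds for an arbitrary j ≥ 7, so 3·3^j ≥ 19j^3.
Then 3·3^(j + 1) = 3·(3·3^j) ≥ 3·(19j^3).
Also, for j ≥ 7 we have 3·(19j^3) ≥ 19(j+1)^3, since 3 ≥ (1 + 1/j)^3 for all j ≥ 7.
Combining, 3·3^(j + 1) ≥ 19(j+1)^3.
By the principle of mathematical induction, the result holds for all m ≥ 7.
Hence the smallest such n₀ is 7.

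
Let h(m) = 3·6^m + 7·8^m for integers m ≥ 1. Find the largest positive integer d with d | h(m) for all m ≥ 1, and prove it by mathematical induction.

d = 2

Computing the first values: h(1) = 74 and h(2) = 556; gcd(74, 556) = 2, so d ≤ 2.
We prove 2 | 3·6^m + 7·8^m for all m ≥ 1 by induction on m.
Base case (m = 1): h(1) = 74 = 2·(37), so 2 | h(1).
For the inductive step, assume it holds for an arbitrary i ≥ 1, i.e. 2 | h(i). Then
h(i+1) − 8·h(i) = (3·6^(i+1) + 7·8^(i+1)) − 8·(3·6^i + 7·8^i) = (3)·6^i·(6 − 8) = (-6)·6^i. Since 2 | h(i) by the inductive hypothesis, 2 | 8·h(i); and 2 | -6 since -6 = 2·-3. Therefore 2 | h(i+1).
By induction, the statement is established for all m ≥ 1.
Therefore the largest such d is 2.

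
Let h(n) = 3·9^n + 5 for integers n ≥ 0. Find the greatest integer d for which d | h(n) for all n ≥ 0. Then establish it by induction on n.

Computing the first values: h(0) = 8 and h(1) = 32; gcd(8, 32) = 8, so d ≤ 8.
We prove 8 | 3·9^n + 5 for all n ≥ 0 by induction on n.
When n = 0: h(0) = 8 = 8·(1), so 8 | h(0).
Inductive step: assume the claim holds for n = p, i.e. 8 | h(p). Then
h(p+1) = 3·9^(p+1) + 5 = 9·(3·9^p + 5) - 40 = 9·h(p) - 40. The first term is divisible by 8 by the inductive hypothesis, and -40 is divisible by 8. Hence 8 | h(p+1).
Hence, by induction on n, the claim holds for every n ≥ 0.
Therefore the largest such d is 8.

d = 8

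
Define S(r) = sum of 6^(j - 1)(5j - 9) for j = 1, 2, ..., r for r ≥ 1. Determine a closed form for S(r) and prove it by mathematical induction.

S(r) = 6^r(r - 2) + 2

We claim S(r) = 6^r(r - 2) + 2 for all r ≥ 1.
Base step (r = 1): S(1) = -4, and the closed form gives -4. They agree.
Inductive step: assume the claim holds for r = j, so S(j) = 6^j(j - 2) + 2.
Then S(j+1) = S(j) + (6^j(5j - 4)) = (6^j(j - 2) + 2) + (6^j(5j - 4)).
Simplifying, S(j+1) = 6·6^j·j - 6·6^j + 2 = 6^(j+1)((j+1) - 2) + 2,
which is the closed form with r = j+1.
By the principle of mathematical induction, the result holds for all r ≥ 1.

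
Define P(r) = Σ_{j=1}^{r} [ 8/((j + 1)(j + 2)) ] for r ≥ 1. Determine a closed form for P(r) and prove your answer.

We claim P(r) = 4r/(r + 2) for all r ≥ 1.
Base step (r = 1): P(1) = 4/3, and the closed form gives 4/3. They agree.
Inductive step: assume the claim holds for r = j, so P(j) = 4j/(j + 2).
Then P(j+1) = P(j) + (8/((j + 2)(j + 3))) = (4j/(j + 2)) + (8/((j + 2)(j + 3))).
Simplifying, P(j+1) = 4(j + 1)/(j + 3) = 4(j+1)/((j+1) + 2),
which is the closed form with r = j+1.
Hence, by induction on r, the claim holds for every r ≥ 1.

P(r) = 4r/(r + 2)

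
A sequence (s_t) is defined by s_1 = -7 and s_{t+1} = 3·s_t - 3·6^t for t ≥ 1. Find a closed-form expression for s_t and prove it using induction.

s_t = -3^(t - 1) - 6^t

Computing the first terms: s_1 = -7, s_2 = -39, s_3 = -225. This suggests s_t = -3^(t - 1) - 6^t.
For the base case t = 1: the formula gives -7 = -7 = s_1.
Inductive step: assume the claim holds for t = j, so s_j = -3^(j - 1) - 6^j.
Then s_{j+1} = 3·s_j - 3·6^j = 3·(-3^(j - 1) - 6^j) - 3·6^j = -3^j - 6^(j + 1) = -3^((j+1) - 1) - 6^(j+1),
which is the claimed formula at t = j+1.
Hence, by induction on t, the claim holds for every t ≥ 1.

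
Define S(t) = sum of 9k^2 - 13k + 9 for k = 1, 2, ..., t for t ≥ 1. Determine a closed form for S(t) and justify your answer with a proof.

We claim S(t) = t(3t^2 - 2t + 4) for all t ≥ 1.
When t = 1: S(1) = 5, and the closed form gives 5. They agree.
Inductive step: suppose the statement holds for some k ≥ 1, so S(k) = k(3k^2 - 2k + 4).
Then S(k+1) = S(k) + (9k^2 + 5k + 5) = (k(3k^2 - 2k + 4)) + (9k^2 + 5k + 5).
Simplifying, S(k+1) = (k + 1)(3k^2 + 4k + 5) = (k+1)(3(k+1)^2 - 2(k+1) + 4),
which is the closed form with t = k+1.
By induction, the statement is established for all t ≥ 1.

S(t) = t(3t^2 - 2t + 4)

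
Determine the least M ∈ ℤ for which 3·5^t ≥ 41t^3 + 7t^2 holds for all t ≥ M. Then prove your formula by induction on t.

At t = 4: 1875 < 2736, so the inequality fails and M ≥ 5. We prove 3·5^t ≥ 41t^3 + 7t^2 for all t ≥ 5.
Base step (t = 5): 3·5^t = 9375 and 41t^3 + 7t^2 = 5300, so 9375 ≥ 5300.
Inductive step: suppose the statement holds for some i ≥ 5, so 3·5^i ≥ 41i^3 + 7i^2.
Then 3·5^(i + 1) = 5·(3·5^i) ≥ 5·(41i^3 + 7i^2).
Also, for i ≥ 5 we have 5·(41i^3 + 7i^2) ≥ 41(i+1)^3 + 7(i+1)^2, since 5·(41i^3 + 7i^2) − (41(i+1)^3 + 7(i+1)^2) = 164i^3 - 95i^2 - 137i - 48, which is nonnegative for all i ≥ 5.
Combining, 3·5^(i + 1) ≥ 41(i+1)^3 + 7(i+1)^2.
Hence, by induction on t, the claim holds for every t ≥ 5.
Hence the smallest such M is 5.

M = 5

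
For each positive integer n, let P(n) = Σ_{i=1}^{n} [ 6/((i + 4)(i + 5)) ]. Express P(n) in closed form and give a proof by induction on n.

We claim P(n) = 6n/(5(n + 5)) for all n ≥ 1.
Base case (n = 1): P(1) = 1/5, and the closed form gives 1/5. They agree.
Suppose the result is true for n = i, so P(i) = 6i/(5(i + 5)).
Then P(i+1) = P(i) + (6/((i + 5)(i + 6))) = (6i/(5(i + 5))) + (6/((i + 5)(i + 6))).
Simplifying, P(i+1) = 6(i + 1)/(5(i + 6)) = 6(i+1)/(5((i+1) + 5)),
which is the closed form with n = i+1.
Hence, by induction on n, the claim holds for every n ≥ 1.

P(n) = 6n/(5(n + 5))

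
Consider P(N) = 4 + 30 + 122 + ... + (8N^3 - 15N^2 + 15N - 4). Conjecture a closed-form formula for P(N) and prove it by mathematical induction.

P(N) = N(2N^3 - N^2 + 2N + 1)

We claim P(N) = N(2N^3 - N^2 + 2N + 1) for all N ≥ 1.
Base step (N = 1): P(1) = 4, and the closed form gives 4. They agree.
For the inductive step, assume it holds for an arbitrary r ≥ 1, so P(r) = r(2r^3 - r^2 + 2r + 1).
Then P(r+1) = P(r) + (8r^3 + 9r^2 + 9r + 4) = (r(2r^3 - r^2 + 2r + 1)) + (8r^3 + 9r^2 + 9r + 4).
Simplifying, P(r+1) = (r + 1)(2r^3 + 5r^2 + 6r + 4) = (r+1)(2(r+1)^3 - (r+1)^2 + 2(r+1) + 1),
which is the closed form with N = r+1.
By induction, the statement is established for all N ≥ 1.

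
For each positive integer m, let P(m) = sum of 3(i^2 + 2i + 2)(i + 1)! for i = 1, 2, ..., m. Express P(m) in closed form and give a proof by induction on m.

P(m) = (3m + 3)(m + 2)! - 6

We claim P(m) = (3m + 3)(m + 2)! - 6 for all m ≥ 1.
When m = 1: P(1) = 30, and the closed form gives 30. They agree.
Inductive step: assume the claim holds for m = i, so P(i) = (3i + 3)(i + 2)! - 6.
Then P(i+1) = P(i) + (3(i^2 + 4i + 5)(i + 2)!) = ((3i + 3)(i + 2)! - 6) + (3(i^2 + 4i + 5)(i + 2)!).
Simplifying, P(i+1) = (3(i+1) + 3)((i+1) + 2)! - 6,
which is the closed form with m = i+1.
By induction, the statement is established for all m ≥ 1.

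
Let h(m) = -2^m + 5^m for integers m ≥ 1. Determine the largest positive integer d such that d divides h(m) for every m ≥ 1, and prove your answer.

d = 3

Computing the first values: h(1) = 3 and h(2) = 21; gcd(3, 21) = 3, so d ≤ 3.
We prove 3 | -2^m + 5^m for all m ≥ 1 by induction on m.
For the base case m = 1: h(1) = 3 = 3·(1), so 3 | h(1).
Inductive step: assume the claim holds for m = k, i.e. 3 | h(k). Then
5^{k+1} − 2^{k+1} = 5·5^k − 2·2^k = 5·(5^k − 2^k) + (3)·2^k. The first term is divisible by 3 by the inductive hypothesis, and the second term (3)·2^k is divisible by 3 since 3 | 3. Hence 3 | h(k+1).
By induction, the statement is established for all m ≥ 1.
Therefore the largest such d is 3.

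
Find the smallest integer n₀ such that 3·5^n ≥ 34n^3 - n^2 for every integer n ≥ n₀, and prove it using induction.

At n = 4: 1875 < 2160, so the inequality fails and n₀ ≥ 5. We prove 3·5^n ≥ 34n^3 - n^2 for all n ≥ 5.
When n = 5: 3·5^n = 9375 and 34n^3 - n^2 = 4225, so 9375 ≥ 4225.
Inductive step: assume the claim holds for n = m, so 3·5^m ≥ 34m^3 - m^2.
Then 3·5^(m + 1) = 5·(3·5^m) ≥ 5·(34m^3 - m^2).
Also, for m ≥ 5 we have 5·(34m^3 - m^2) ≥ 34(m+1)^3 - (m+1)^2, since 5·(34m^3 - m^2) − (34(m+1)^3 - (m+1)^2) = 136m^3 - 106m^2 - 100m - 33, which is nonnegative for all m ≥ 5.
Combining, 3·5^(m + 1) ≥ 34(m+1)^3 - (m+1)^2.
This completes the induction.
Hence the smallest such n₀ is 5.

n₀ = 5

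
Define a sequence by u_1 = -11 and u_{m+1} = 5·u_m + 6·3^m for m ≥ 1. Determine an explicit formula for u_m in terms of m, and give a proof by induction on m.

u_m = -3^(m + 1) - 2·5^(m - 1)

Computing the first terms: u_1 = -11, u_2 = -37, u_3 = -131. This suggests u_m = -3^(m + 1) - 2·5^(m - 1).
Base step (m = 1): the formula gives -11 = -11 = u_1.
Inductive step: assume the claim holds for m = k, so u_k = -3^(k + 1) - 2·5^(k - 1).
Then u_{k+1} = 5·u_k + 6·3^k = 5·(-3^(k + 1) - 2·5^(k - 1)) + 6·3^k = -3^(k + 2) - 2·5^k = -3^((k+1) + 1) - 2·5^((k+1) - 1),
which is the claimed formula at m = k+1.
By induction, the statement is established for all m ≥ 1.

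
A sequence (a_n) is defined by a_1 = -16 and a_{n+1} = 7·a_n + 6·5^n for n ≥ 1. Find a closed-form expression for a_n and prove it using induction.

Computing the first terms: a_1 = -16, a_2 = -82, a_3 = -424. This suggests a_n = -3·5^n - 7^(n - 1).
Base step (n = 1): the formula gives -16 = -16 = a_1.
Inductive step: suppose the statement holds for some i ≥ 1, so a_i = -3·5^i - 7^(i - 1).
Then a_{i+1} = 7·a_i + 6·5^i = 7·(-3·5^i - 7^(i - 1)) + 6·5^i = -3·5^(i + 1) - 7^i = -3·5^(i+1) - 7^((i+1) - 1),
which is the claimed formula at n = i+1.
This completes the induction.

a_n = -3·5^n - 7^(n - 1)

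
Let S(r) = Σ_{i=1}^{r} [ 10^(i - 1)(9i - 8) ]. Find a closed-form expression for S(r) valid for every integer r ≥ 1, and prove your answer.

We claim S(r) = 10^r(r - 1) + 1 for all r ≥ 1.
For the base case r = 1: S(1) = 1, and the closed form gives 1. They agree.
Inductive step: suppose the statement holds for some i ≥ 1, so S(i) = 10^i(i - 1) + 1.
Then S(i+1) = S(i) + (10^i(9i + 1)) = (10^i(i - 1) + 1) + (10^i(9i + 1)).
Simplifying, S(i+1) = 10^(i + 1)i + 1 = 10^(i+1)((i+1) - 1) + 1,
which is the closed form with r = i+1.
This completes the induction.

S(r) = 10^r(r - 1) + 1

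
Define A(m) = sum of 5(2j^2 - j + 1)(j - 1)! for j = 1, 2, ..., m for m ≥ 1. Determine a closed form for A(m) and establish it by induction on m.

A(m) = (10m + 5)m! - 5

We claim A(m) = (10m + 5)m! - 5 for all m ≥ 1.
Base case (m = 1): A(1) = 10, and the closed form gives 10. They agree.
For the inductive step, assume it holds for an arbitrary j ≥ 1, so A(j) = (10j + 5)j! - 5.
Then A(j+1) = A(j) + (5(2j^2 + 3j + 2)j!) = ((10j + 5)j! - 5) + (5(2j^2 + 3j + 2)j!).
Simplifying, A(j+1) = (10(j+1) + 5)(j+1)! - 5,
which is the closed form with m = j+1.
This completes the induction.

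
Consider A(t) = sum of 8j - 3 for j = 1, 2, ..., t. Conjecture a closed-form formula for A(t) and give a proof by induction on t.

A(t) = t(4t + 1)

We claim A(t) = t(4t + 1) for all t ≥ 1.
For the base case t = 1: A(1) = 5, and the closed form gives 5. They agree.
For the inductive step, assume it holds for an arbitrary j ≥ 1, so A(j) = j(4j + 1).
Then A(j+1) = A(j) + (8j + 5) = (j(4j + 1)) + (8j + 5).
Simplifying, A(j+1) = (j + 1)(4j + 5) = (j+1)(4(j+1) + 1),
which is the closed form with t = j+1.
By the principle of mathematical induction, the result holds for all t ≥ 1.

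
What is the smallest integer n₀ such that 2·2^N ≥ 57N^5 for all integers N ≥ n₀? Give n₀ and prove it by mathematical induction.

n₀ = 30

At N = 29: 1073741824 < 1169135493, so the inequality fails and n₀ ≥ 30. We prove 2·2^N ≥ 57N^5 for all N ≥ 30.
Base case (N = 30): 2·2^N = 2147483648 and 57N^5 = 1385100000, so 2147483648 ≥ 1385100000.
For the inductive step, assume it holds for an arbitrary m ≥ 30, so 2·2^m ≥ 57m^5.
Then 2·2^(m + 1) = 2·(2·2^m) ≥ 2·(57m^5).
Also, for m ≥ 30 we have 2·(57m^5) ≥ 57(m+1)^5, since 2 ≥ (1 + 1/m)^5 for all m ≥ 30.
Combining, 2·2^(m + 1) ≥ 57(m+1)^5.
This completes the induction.
Hence the smallest such n₀ is 30.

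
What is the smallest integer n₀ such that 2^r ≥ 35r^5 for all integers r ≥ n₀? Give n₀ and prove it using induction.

At r = 29: 536870912 < 717890215, so the inequality fails and n₀ ≥ 30. We prove 2^r ≥ 35r^5 for all r ≥ 30.
Base case (r = 30): 2^r = 1073741824 and 35r^5 = 850500000, so 1073741824 ≥ 850500000.
Inductive step: assume the claim holds for r = p, so 2^p ≥ 35p^5.
Then 2^(p + 1) = 2·(2^p) ≥ 2·(35p^5).
Also, for p ≥ 30 we have 2·(35p^5) ≥ 35(p+1)^5, since 2 ≥ (1 + 1/p)^5 for all p ≥ 30.
Combining, 2^(p + 1) ≥ 35(p+1)^5.
By induction, the statement is established for all r ≥ 30.
Hence the smallest such n₀ is 30.

n₀ = 30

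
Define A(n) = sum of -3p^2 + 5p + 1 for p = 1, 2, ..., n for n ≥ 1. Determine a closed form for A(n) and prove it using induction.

A(n) = -n(n^2 - n - 3)

We claim A(n) = -n(n^2 - n - 3) for all n ≥ 1.
When n = 1: A(1) = 3, and the closed form gives 3. They agree.
Inductive step: assume the claim holds for n = p, so A(p) = p(-p^2 + p + 3).
Then A(p+1) = A(p) + (-3p^2 - p + 3) = (p(-p^2 + p + 3)) + (-3p^2 - p + 3).
Simplifying, A(p+1) = -(p + 1)(p^2 + p - 3) = -(p+1)((p+1)^2 - (p+1) - 3),
which is the closed form with n = p+1.
By induction, the statement is established for all n ≥ 1.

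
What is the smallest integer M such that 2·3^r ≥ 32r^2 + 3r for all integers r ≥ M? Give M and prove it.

At r = 5: 486 < 815, so the inequality fails and M ≥ 6. We prove 2·3^r ≥ 32r^2 + 3r for all r ≥ 6.
For the base case r = 6: 2·3^r = 1458 and 32r^2 + 3r = 1170, so 1458 ≥ 1170.
Inductive step: assume the claim holds for r = j, so 2·3^j ≥ 32j^2 + 3j.
Then 2·3^(j + 1) = 3·(2·3^j) ≥ 3·(32j^2 + 3j).
Also, for j ≥ 6 we have 3·(32j^2 + 3j) ≥ 32(j+1)^2 + 3(j+1), since 3·(32j^2 + 3j) − (32(j+1)^2 + 3(j+1)) = 64j^2 - 58j - 35, which is nonnegative for all j ≥ 6.
Combining, 2·3^(j + 1) ≥ 32(j+1)^2 + 3(j+1).
By induction, the statement is established for all r ≥ 6.
Hence the smallest such M is 6.

M = 6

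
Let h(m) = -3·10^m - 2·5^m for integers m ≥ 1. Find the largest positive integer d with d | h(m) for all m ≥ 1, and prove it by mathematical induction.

Computing the first values: h(1) = -40 and h(2) = -350; gcd(-40, -350) = 10, so d ≤ 10.
We prove 10 | -3·10^m - 2·5^m for all m ≥ 1 by induction on m.
For the base case m = 1: h(1) = -40 = 10·(-4), so 10 | h(1).
For the inductive step, assume it holds for an arbitrary i ≥ 1, i.e. 10 | h(i). Then
h(i+1) − 10·h(i) = (-3·10^(i+1) - 2·5^(i+1)) − 10·(-3·10^i - 2·5^i) = (-2)·5^i·(5 − 10) = (10)·5^i. Since 10 | h(i) by the inductive hypothesis, 10 | 10·h(i); and 10 | 10 since 10 = 10·1. Therefore 10 | h(i+1).
By induction, the statement is established for all m ≥ 1.
Therefore the largest such d is 10.

d = 10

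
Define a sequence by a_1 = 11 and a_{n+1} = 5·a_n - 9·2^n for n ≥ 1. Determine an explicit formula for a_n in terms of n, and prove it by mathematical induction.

Computing the first terms: a_1 = 11, a_2 = 37, a_3 = 149. This suggests a_n = 3·2^n + 5^n.
Base step (n = 1): the formula gives 11 = 11 = a_1.
Inductive step: suppose the statement holds for some m ≥ 1, so a_m = 3·2^m + 5^m.
Then a_{m+1} = 5·a_m - 9·2^m = 5·(3·2^m + 5^m) - 9·2^m = 3·2^(m + 1) + 5^(m + 1),
which is the claimed formula at n = m+1.
Hence, by induction on n, the claim holds for every n ≥ 1.

a_n = 3·2^n + 5^n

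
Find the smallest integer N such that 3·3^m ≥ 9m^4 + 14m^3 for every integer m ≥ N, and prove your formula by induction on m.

N = 10

At m = 9: 59049 < 69255, so the inequality fails and N ≥ 10. We prove 3·3^m ≥ 9m^4 + 14m^3 for all m ≥ 10.
Base step (m = 10): 3·3^m = 177147 and 9m^4 + 14m^3 = 104000, so 177147 ≥ 104000.
Inductive step: assume the claim holds for m = r, so 3·3^r ≥ 9r^4 + 14r^3.
Then 3·3^(r + 1) = 3·(3·3^r) ≥ 3·(9r^4 + 14r^3).
Also, for r ≥ 10 we have 3·(9r^4 + 14r^3) ≥ 9(r+1)^4 + 14(r+1)^3, since 3·(9r^4 + 14r^3) − (9(r+1)^4 + 14(r+1)^3) = 18r^4 - 8r^3 - 96r^2 - 78r - 23, which is nonnegative for all r ≥ 10.
Combining, 3·3^(r + 1) ≥ 9(r+1)^4 + 14(r+1)^3.
This completes the induction.
Hence the smallest such N is 10.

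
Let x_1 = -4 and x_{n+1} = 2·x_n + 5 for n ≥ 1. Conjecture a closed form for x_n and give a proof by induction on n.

Computing the first terms: x_1 = -4, x_2 = -3, x_3 = -1. This suggests x_n = 2^(n - 1) - 5.
For the base case n = 1: the formula gives -4 = -4 = x_1.
Suppose the result is true for n = p, so x_p = 2^(p - 1) - 5.
Then x_{p+1} = 2·x_p + 5 = 2·(2^(p - 1) - 5) + 5 = 2^p - 5 = 2^((p+1) - 1) - 5,
which is the claimed formula at n = p+1.
By the principle of mathematical induction, the result holds for all n ≥ 1.

x_n = 2^(n - 1) - 5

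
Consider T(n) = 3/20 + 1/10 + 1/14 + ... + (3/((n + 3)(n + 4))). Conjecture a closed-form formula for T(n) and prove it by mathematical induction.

We claim T(n) = 3n/(4(n + 4)) for all n ≥ 1.
When n = 1: T(1) = 3/20, and the closed form gives 3/20. They agree.
Inductive step: assume the claim holds for n = r, so T(r) = 3r/(4(r + 4)).
Then T(r+1) = T(r) + (3/((r + 4)(r + 5))) = (3r/(4(r + 4))) + (3/((r + 4)(r + 5))).
Simplifying, T(r+1) = 3(r + 1)/(4(r + 5)) = 3(r+1)/(4((r+1) + 4)),
which is the closed form with n = r+1.
Hence, by induction on n, the claim holds for every n ≥ 1.

T(n) = 3n/(4(n + 4))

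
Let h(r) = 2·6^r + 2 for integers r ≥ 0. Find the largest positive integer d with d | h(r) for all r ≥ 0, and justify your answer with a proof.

Computing the first values: h(0) = 4 and h(1) = 14; gcd(4, 14) = 2, so d ≤ 2.
We prove 2 | 2·6^r + 2 for all r ≥ 0 by induction on r.
When r = 0: h(0) = 4 = 2·(2), so 2 | h(0).
Suppose the result is true for r = p, i.e. 2 | h(p). Then
h(p+1) = 2·6^(p+1) + 2 = 6·(2·6^p + 2) - 10 = 6·h(p) - 10. The first term is divisible by 2 by the inductive hypothesis, and -10 is divisible by 2. Hence 2 | h(p+1).
Hence, by induction on r, the claim holds for every r ≥ 0.
Therefore the largest such d is 2.

d = 2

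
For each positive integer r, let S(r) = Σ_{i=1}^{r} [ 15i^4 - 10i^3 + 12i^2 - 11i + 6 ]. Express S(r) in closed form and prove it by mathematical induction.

We claim S(r) = r(3r^4 + 5r^3 + 4r^2 - 2r + 2) for all r ≥ 1.
Base step (r = 1): S(1) = 12, and the closed form gives 12. They agree.
Inductive step: assume the claim holds for r = i, so S(i) = i(3i^4 + 5i^3 + 4i^2 - 2i + 2).
Then S(i+1) = S(i) + (15i^4 + 50i^3 + 72i^2 + 43i + 12) = (i(3i^4 + 5i^3 + 4i^2 - 2i + 2)) + (15i^4 + 50i^3 + 72i^2 + 43i + 12).
Simplifying, S(i+1) = (i + 1)(3i^4 + 17i^3 + 37i^2 + 33i + 12) = (i+1)(3(i+1)^4 + 5(i+1)^3 + 4(i+1)^2 - 2(i+1) + 2),
which is the closed form with r = i+1.
By induction, the statement is established for all r ≥ 1.

S(r) = r(3r^4 + 5r^3 + 4r^2 - 2r + 2)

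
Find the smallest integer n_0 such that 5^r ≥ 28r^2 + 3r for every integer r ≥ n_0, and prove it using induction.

n_0 = 4

At r = 3: 125 < 261, so the inequality fails and n_0 ≥ 4. We prove 5^r ≥ 28r^2 + 3r for all r ≥ 4.
Base case (r = 4): 5^r = 625 and 28r^2 + 3r = 460, so 625 ≥ 460.
Suppose the result is true for r = j, so 5^j ≥ 28j^2 + 3j.
Then 5^(j + 1) = 5·(5^j) ≥ 5·(28j^2 + 3j).
Also, for j ≥ 4 we have 5·(28j^2 + 3j) ≥ 28(j+1)^2 + 3(j+1), since 5·(28j^2 + 3j) − (28(j+1)^2 + 3(j+1)) = 112j^2 - 44j - 31, which is nonnegative for all j ≥ 4.
Combining, 5^(j + 1) ≥ 28(j+1)^2 + 3(j+1).
By the principle of mathematical induction, the result holds for all r ≥ 4.
Hence the smallest such n_0 is 4.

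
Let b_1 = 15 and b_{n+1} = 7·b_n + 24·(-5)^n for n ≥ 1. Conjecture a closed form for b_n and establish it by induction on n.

Computing the first terms: b_1 = 15, b_2 = -15, b_3 = 495. This suggests b_n = -2(-5)^n + 5·7^(n - 1).
Base case (n = 1): the formula gives 15 = 15 = b_1.
Inductive step: suppose the statement holds for some i ≥ 1, so b_i = -2(-5)^i + 5·7^(i - 1).
Then b_{i+1} = 7·b_i + 24·(-5)^i = 7·(-2(-5)^i + 5·7^(i - 1)) + 24·(-5)^i = -2(-5)^(i + 1) + 5·7^i = -2(-5)^(i+1) + 5·7^((i+1) - 1),
which is the claimed formula at n = i+1.
This completes the induction.

b_n = -2(-5)^n + 5·7^(n - 1)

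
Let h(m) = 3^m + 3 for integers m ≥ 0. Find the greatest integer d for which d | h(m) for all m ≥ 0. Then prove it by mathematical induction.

Computing the first values: h(0) = 4 and h(1) = 6; gcd(4, 6) = 2, so d ≤ 2.
We prove 2 | 3^m + 3 for all m ≥ 0 by induction on m.
Base step (m = 0): h(0) = 4 = 2·(2), so 2 | h(0).
Suppose the result is true for m = j, i.e. 2 | h(j). Then
h(j+1) = 3^(j+1) + 3 = 3·(3^j + 3) - 6 = 3·h(j) - 6. The first term is divisible by 2 by the inductive hypothesis, and -6 is divisible by 2. Hence 2 | h(j+1).
This completes the induction.
Therefore the largest such d is 2.

d = 2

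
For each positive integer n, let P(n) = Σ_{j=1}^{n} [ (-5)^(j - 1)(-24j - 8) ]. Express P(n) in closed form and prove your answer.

P(n) = 2(-5)^n(2n + 1) - 2

We claim P(n) = 2(-5)^n(2n + 1) - 2 for all n ≥ 1.
For the base case n = 1: P(1) = -32, and the closed form gives -32. They agree.
Inductive step: assume the claim holds for n = j, so P(j) = 2(-5)^j(2j + 1) - 2.
Then P(j+1) = P(j) + ((-5)^j(-24j - 32)) = (2(-5)^j(2j + 1) - 2) + ((-5)^j(-24j - 32)).
Simplifying, P(j+1) = -20(-5)^j·j - 30(-5)^j - 2 = 2(-5)^(j+1)(2(j+1) + 1) - 2,
which is the closed form with n = j+1.
By the principle of mathematical induction, the result holds for all n ≥ 1.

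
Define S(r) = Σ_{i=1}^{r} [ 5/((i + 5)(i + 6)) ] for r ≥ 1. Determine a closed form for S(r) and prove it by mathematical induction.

We claim S(r) = 5r/(6(r + 6)) for all r ≥ 1.
For the base case r = 1: S(1) = 5/42, and the closed form gives 5/42. They agree.
Suppose the result is true for r = i, so S(i) = 5i/(6(i + 6)).
Then S(i+1) = S(i) + (5/((i + 6)(i + 7))) = (5i/(6(i + 6))) + (5/((i + 6)(i + 7))).
Simplifying, S(i+1) = 5(i + 1)/(6(i + 7)) = 5(i+1)/(6((i+1) + 6)),
which is the closed form with r = i+1.
Hence, by induction on r, the claim holds for every r ≥ 1.

S(r) = 5r/(6(r + 6))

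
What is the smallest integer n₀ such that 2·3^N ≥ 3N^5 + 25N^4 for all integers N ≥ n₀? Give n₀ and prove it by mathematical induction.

n₀ = 13

At N = 12: 1062882 < 1264896, so the inequality fails and n₀ ≥ 13. We prove 2·3^N ≥ 3N^5 + 25N^4 for all N ≥ 13.
Base step (N = 13): 2·3^N = 3188646 and 3N^5 + 25N^4 = 1827904, so 3188646 ≥ 1827904.
For the inductive step, assume it holds for an arbitrary p ≥ 13, so 2·3^p ≥ 3p^5 + 25p^4.
Then 2·3^(p + 1) = 3·(2·3^p) ≥ 3·(3p^5 + 25p^4).
Also, for p ≥ 13 we have 3·(3p^5 + 25p^4) ≥ 3(p+1)^5 + 25(p+1)^4, since 3·(3p^5 + 25p^4) − (3(p+1)^5 + 25(p+1)^4) = 6p^5 + 35p^4 - 130p^3 - 180p^2 - 115p - 28, which is nonnegative for all p ≥ 13.
Combining, 2·3^(p + 1) ≥ 3(p+1)^5 + 25(p+1)^4.
Hence, by induction on N, the claim holds for every N ≥ 13.
Hence the smallest such n₀ is 13.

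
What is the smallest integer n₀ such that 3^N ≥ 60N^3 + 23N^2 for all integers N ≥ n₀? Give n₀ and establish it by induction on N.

At N = 10: 59049 < 62300, so the inequality fails and n₀ ≥ 11. We prove 3^N ≥ 60N^3 + 23N^2 for all N ≥ 11.
Base step (N = 11): 3^N = 177147 and 60N^3 + 23N^2 = 82643, so 177147 ≥ 82643.
Suppose the result is true for N = r, so 3^r ≥ 60r^3 + 23r^2.
Then 3^(r + 1) = 3·(3^r) ≥ 3·(60r^3 + 23r^2).
Also, for r ≥ 11 we have 3·(60r^3 + 23r^2) ≥ 60(r+1)^3 + 23(r+1)^2, since 3·(60r^3 + 23r^2) − (60(r+1)^3 + 23(r+1)^2) = 120r^3 - 134r^2 - 226r - 83, which is nonnegative for all r ≥ 11.
Combining, 3^(r + 1) ≥ 60(r+1)^3 + 23(r+1)^2.
By the principle of mathematical induction, the result holds for all N ≥ 11.
Hence the smallest such n₀ is 11.

n₀ = 11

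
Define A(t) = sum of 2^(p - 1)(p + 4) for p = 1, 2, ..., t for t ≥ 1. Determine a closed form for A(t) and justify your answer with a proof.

A(t) = 2^t(t + 3) - 3

We claim A(t) = 2^t(t + 3) - 3 for all t ≥ 1.
For the base case t = 1: A(1) = 5, and the closed form gives 5. They agree.
Inductive step: assume the claim holds for t = p, so A(p) = 2^p(p + 3) - 3.
Then A(p+1) = A(p) + (2^p(p + 5)) = (2^p(p + 3) - 3) + (2^p(p + 5)).
Simplifying, A(p+1) = 2^(p + 1)p + 2^(p + 3) - 3 = 2^(p+1)((p+1) + 3) - 3,
which is the closed form with t = p+1.
By induction, the statement is established for all t ≥ 1.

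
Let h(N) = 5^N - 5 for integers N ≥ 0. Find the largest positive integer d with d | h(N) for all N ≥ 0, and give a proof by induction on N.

d = 4

Computing the first values: h(0) = -4 and h(1) = 0; gcd(-4, 0) = 4, so d ≤ 4.
We prove 4 | 5^N - 5 for all N ≥ 0 by induction on N.
For the base case N = 0: h(0) = -4 = 4·(-1), so 4 | h(0).
Inductive step: suppose the statement holds for some p ≥ 0, i.e. 4 | h(p). Then
h(p+1) = 5^(p+1) - 5 = 5·(5^p - 5) + 20 = 5·h(p) + 20. The first term is divisible by 4 by the inductive hypothesis, and 20 is divisible by 4. Hence 4 | h(p+1).
By the principle of mathematical induction, the result holds for all N ≥ 0.
Therefore the largest such d is 4.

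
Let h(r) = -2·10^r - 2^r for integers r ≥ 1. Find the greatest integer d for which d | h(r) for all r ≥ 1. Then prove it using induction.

Computing the first values: h(1) = -22 and h(2) = -204; gcd(-22, -204) = 2, so d ≤ 2.
We prove 2 | -2·10^r - 2^r for all r ≥ 1 by induction on r.
Base case (r = 1): h(1) = -22 = 2·(-11), so 2 | h(1).
Inductive step: suppose the statement holds for some p ≥ 1, i.e. 2 | h(p). Then
h(p+1) − 10·h(p) = (-2·10^(p+1) - 2^(p+1)) − 10·(-2·10^p - 2^p) = (-1)·2^p·(2 − 10) = (8)·2^p. Since 2 | h(p) by the inductive hypothesis, 2 | 10·h(p); and 2 | 8 since 8 = 2·4. Therefore 2 | h(p+1).
Hence, by induction on r, the claim holds for every r ≥ 1.
Therefore the largest such d is 2.

d = 2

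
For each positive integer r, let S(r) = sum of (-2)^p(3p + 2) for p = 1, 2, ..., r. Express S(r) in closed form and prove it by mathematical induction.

S(r) = 2(-2)^r(r + 1) - 2

We claim S(r) = 2(-2)^r(r + 1) - 2 for all r ≥ 1.
When r = 1: S(1) = -10, and the closed form gives -10. They agree.
Inductive step: suppose the statement holds for some p ≥ 1, so S(p) = 2(-2)^p(p + 1) - 2.
Then S(p+1) = S(p) + ((-2)^(p + 1)(3p + 5)) = (2(-2)^p(p + 1) - 2) + ((-2)^(p + 1)(3p + 5)).
Simplifying, S(p+1) = -4(-2)^p·p - 8(-2)^p - 2 = 2(-2)^(p+1)((p+1) + 1) - 2,
which is the closed form with r = p+1.
By the principle of mathematical induction, the result holds for all r ≥ 1.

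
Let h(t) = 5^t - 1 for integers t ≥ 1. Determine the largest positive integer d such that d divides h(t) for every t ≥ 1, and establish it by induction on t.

d = 4

Computing the first values: h(1) = 4 and h(2) = 24; gcd(4, 24) = 4, so d ≤ 4.
We prove 4 | 5^t - 1 for all t ≥ 1 by induction on t.
Base step (t = 1): h(1) = 4 = 4·(1), so 4 | h(1).
Inductive step: assume the claim holds for t = p, i.e. 4 | h(p). Then
5^{p+1} − 1^{p+1} = 5·5^p − 1·1^p = 5·(5^p − 1^p) + (4)·1^p. The first term is divisible by 4 by the inductive hypothesis, and the second term (4)·1^p is divisible by 4 since 4 | 4. Hence 4 | h(p+1).
This completes the induction.
Therefore the largest such d is 4.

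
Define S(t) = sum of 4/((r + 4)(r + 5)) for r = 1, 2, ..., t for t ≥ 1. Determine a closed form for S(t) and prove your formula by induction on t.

We claim S(t) = 4t/(5(t + 5)) for all t ≥ 1.
For the base case t = 1: S(1) = 2/15, and the closed form gives 2/15. They agree.
Inductive step: suppose the statement holds for some r ≥ 1, so S(r) = 4r/(5(r + 5)).
Then S(r+1) = S(r) + (4/((r + 5)(r + 6))) = (4r/(5(r + 5))) + (4/((r + 5)(r + 6))).
Simplifying, S(r+1) = 4(r + 1)/(5(r + 6)) = 4(r+1)/(5((r+1) + 5)),
which is the closed form with t = r+1.
Hence, by induction on t, the claim holds for every t ≥ 1.

S(t) = 4t/(5(t + 5))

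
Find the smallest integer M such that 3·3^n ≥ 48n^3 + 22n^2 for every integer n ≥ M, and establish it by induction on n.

At n = 8: 19683 < 25984, so the inequality fails and M ≥ 9. We prove 3·3^n ≥ 48n^3 + 22n^2 for all n ≥ 9.
Base step (n = 9): 3·3^n = 59049 and 48n^3 + 22n^2 = 36774, so 59049 ≥ 36774.
Inductive step: suppose the statement holds for some m ≥ 9, so 3·3^m ≥ 48m^3 + 22m^2.
Then 3·3^(m + 1) = 3·(3·3^m) ≥ 3·(48m^3 + 22m^2).
Also, for m ≥ 9 we have 3·(48m^3 + 22m^2) ≥ 48(m+1)^3 + 22(m+1)^2, since 3·(48m^3 + 22m^2) − (48(m+1)^3 + 22(m+1)^2) = 96m^3 - 100m^2 - 188m - 70, which is nonnegative for all m ≥ 9.
Combining, 3·3^(m + 1) ≥ 48(m+1)^3 + 22(m+1)^2.
Hence, by induction on n, the claim holds for every n ≥ 9.
Hence the smallest such M is 9.

M = 9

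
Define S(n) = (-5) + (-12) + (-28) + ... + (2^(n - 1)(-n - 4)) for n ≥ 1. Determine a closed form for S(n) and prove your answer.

S(n) = -2^n(n + 3) + 3

We claim S(n) = -2^n(n + 3) + 3 for all n ≥ 1.
Base case (n = 1): S(1) = -5, and the closed form gives -5. They agree.
For the inductive step, assume it holds for an arbitrary j ≥ 1, so S(j) = -2^j(j + 3) + 3.
Then S(j+1) = S(j) + (2^j(-j - 5)) = (-2^j(j + 3) + 3) + (2^j(-j - 5)).
Simplifying, S(j+1) = -2^(j + 1)j - 2^(j + 3) + 3 = -2^(j+1)((j+1) + 3) + 3,
which is the closed form with n = j+1.
By induction, the statement is established for all n ≥ 1.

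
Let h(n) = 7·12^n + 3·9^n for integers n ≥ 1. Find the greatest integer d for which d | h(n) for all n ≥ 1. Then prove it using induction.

Computing the first values: h(1) = 111 and h(2) = 1251; gcd(111, 1251) = 3, so d ≤ 3.
We prove 3 | 7·12^n + 3·9^n for all n ≥ 1 by induction on n.
Base step (n = 1): h(1) = 111 = 3·(37), so 3 | h(1).
Inductive step: suppose the statement holds for some i ≥ 1, i.e. 3 | h(i). Then
h(i+1) − 12·h(i) = (7·12^(i+1) + 3·9^(i+1)) − 12·(7·12^i + 3·9^i) = (3)·9^i·(9 − 12) = (-9)·9^i. Since 3 | h(i) by the inductive hypothesis, 3 | 12·h(i); and 3 | -9 since -9 = 3·-3. Therefore 3 | h(i+1).
This completes the induction.
Therefore the largest such d is 3.

d = 3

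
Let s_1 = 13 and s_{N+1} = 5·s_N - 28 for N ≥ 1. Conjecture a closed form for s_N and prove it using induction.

Computing the first terms: s_1 = 13, s_2 = 37, s_3 = 157. This suggests s_N = 6·5^(N - 1) + 7.
Base step (N = 1): the formula gives 13 = 13 = s_1.
Inductive step: suppose the statement holds for some r ≥ 1, so s_r = 6·5^(r - 1) + 7.
Then s_{r+1} = 5·s_r - 28 = 5·(6·5^(r - 1) + 7) - 28 = 6·5^r + 7 = 6·5^((r+1) - 1) + 7,
which is the claimed formula at N = r+1.
By the principle of mathematical induction, the result holds for all N ≥ 1.

s_N = 6·5^(N - 1) + 7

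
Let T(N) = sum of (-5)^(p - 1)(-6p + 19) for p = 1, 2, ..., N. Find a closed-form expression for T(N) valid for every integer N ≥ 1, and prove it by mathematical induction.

T(N) = (-5)^N(N - 3) + 3

We claim T(N) = (-5)^N(N - 3) + 3 for all N ≥ 1.
For the base case N = 1: T(1) = 13, and the closed form gives 13. They agree.
Suppose the result is true for N = p, so T(p) = (-5)^p(p - 3) + 3.
Then T(p+1) = T(p) + ((-5)^p(-6p + 13)) = ((-5)^p(p - 3) + 3) + ((-5)^p(-6p + 13)).
Simplifying, T(p+1) = -5(-5)^p·p + 10(-5)^p + 3 = (-5)^(p+1)((p+1) - 3) + 3,
which is the closed form with N = p+1.
Hence, by induction on N, the claim holds for every N ≥ 1.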